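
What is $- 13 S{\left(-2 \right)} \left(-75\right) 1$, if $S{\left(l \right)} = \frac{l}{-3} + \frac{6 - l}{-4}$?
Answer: $-1300$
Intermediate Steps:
$S{\left(l \right)} = - \frac{3}{2} - \frac{l}{12}$ ($S{\left(l \right)} = l \left(- \frac{1}{3}\right) + \left(6 - l\right) \left(- \frac{1}{4}\right) = - \frac{l}{3} + \left(- \frac{3}{2} + \frac{l}{4}\right) = - \frac{3}{2} - \frac{l}{12}$)
$- 13 S{\left(-2 \right)} \left(-75\right) 1 = - 13 \left(- \frac{3}{2} - - \frac{1}{6}\right) \left(-75\right) 1 = - 13 \left(- \frac{3}{2} + \frac{1}{6}\right) \left(-75\right) 1 = \left(-13\right) \left(- \frac{4}{3}\right) \left(-75\right) 1 = \frac{52}{3} \left(-75\right) 1 = \left(-1300\right) 1 = -1300$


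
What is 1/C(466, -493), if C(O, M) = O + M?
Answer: -1/27 ≈ -0.037037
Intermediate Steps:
C(O, M) = M + O
1/C(466, -493) = 1/(-493 + 466) = 1/(-27) = -1/27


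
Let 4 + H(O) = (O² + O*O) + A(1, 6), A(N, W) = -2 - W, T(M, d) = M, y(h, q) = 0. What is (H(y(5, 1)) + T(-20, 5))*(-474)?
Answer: 15168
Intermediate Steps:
H(O) = -12 + 2*O² (H(O) = -4 + ((O² + O*O) + (-2 - 1*6)) = -4 + ((O² + O²) + (-2 - 6)) = -4 + (2*O² - 8) = -4 + (-8 + 2*O²) = -12 + 2*O²)
(H(y(5, 1)) + T(-20, 5))*(-474) = ((-12 + 2*0²) - 20)*(-474) = ((-12 + 2*0) - 20)*(-474) = ((-12 + 0) - 20)*(-474) = (-12 - 20)*(-474) = -32*(-474) = 15168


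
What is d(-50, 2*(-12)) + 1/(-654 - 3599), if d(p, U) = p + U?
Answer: -314723/4253 ≈ -74.000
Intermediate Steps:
d(p, U) = U + p
d(-50, 2*(-12)) + 1/(-654 - 3599) = (2*(-12) - 50) + 1/(-654 - 3599) = (-24 - 50) + 1/(-4253) = -74 - 1/4253 = -314723/4253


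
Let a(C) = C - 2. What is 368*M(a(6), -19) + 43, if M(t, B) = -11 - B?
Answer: 2987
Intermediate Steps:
a(C) = -2 + C
368*M(a(6), -19) + 43 = 368*(-11 - 1*(-19)) + 43 = 368*(-11 + 19) + 43 = 368*8 + 43 = 2944 + 43 = 2987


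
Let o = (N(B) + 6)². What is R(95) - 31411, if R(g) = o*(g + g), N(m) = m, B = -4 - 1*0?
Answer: -30651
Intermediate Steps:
B = -4 (B = -4 + 0 = -4)
o = 4 (o = (-4 + 6)² = 2² = 4)
R(g) = 8*g (R(g) = 4*(g + g) = 4*(2*g) = 8*g)
R(95) - 31411 = 8*95 - 31411 = 760 - 31411 = -30651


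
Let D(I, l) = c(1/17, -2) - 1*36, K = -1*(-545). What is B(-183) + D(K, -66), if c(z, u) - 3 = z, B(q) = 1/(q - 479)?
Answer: -370737/11254 ≈ -32.943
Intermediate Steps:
B(q) = 1/(-479 + q)
c(z, u) = 3 + z
K = 545
D(I, l) = -560/17 (D(I, l) = (3 + 1/17) - 1*36 = (3 + 1/17) - 36 = 52/17 - 36 = -560/17)
B(-183) + D(K, -66) = 1/(-479 - 183) - 560/17 = 1/(-662) - 560/17 = -1/662 - 560/17 = -370737/11254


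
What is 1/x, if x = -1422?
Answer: -1/1422 ≈ -0.00070324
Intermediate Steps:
1/x = 1/(-1422) = -1/1422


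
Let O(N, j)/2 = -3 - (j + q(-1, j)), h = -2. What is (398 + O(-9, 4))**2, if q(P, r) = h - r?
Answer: 156816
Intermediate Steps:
q(P, r) = -2 - r
O(N, j) = -2 (O(N, j) = 2*(-3 - (j + (-2 - j))) = 2*(-3 - 1*(-2)) = 2*(-3 + 2) = 2*(-1) = -2)
(398 + O(-9, 4))**2 = (398 - 2)**2 = 396**2 = 156816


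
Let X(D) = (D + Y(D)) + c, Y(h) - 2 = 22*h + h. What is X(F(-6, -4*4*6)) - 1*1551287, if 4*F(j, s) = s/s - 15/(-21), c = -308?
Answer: -10861079/7 ≈ -1.5516e+6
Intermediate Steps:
F(j, s) = 3/7 (F(j, s) = (s/s - 15/(-21))/4 = (1 - 15*(-1/21))/4 = (1 + 5/7)/4 = (¼)*(12/7) = 3/7)
Y(h) = 2 + 23*h (Y(h) = 2 + (22*h + h) = 2 + 23*h)
X(D) = -306 + 24*D (X(D) = (D + (2 + 23*D)) - 308 = (2 + 24*D) - 308 = -306 + 24*D)
X(F(-6, -4*4*6)) - 1*1551287 = (-306 + 24*(3/7)) - 1*1551287 = (-306 + 72/7) - 1551287 = -2070/7 - 1551287 = -10861079/7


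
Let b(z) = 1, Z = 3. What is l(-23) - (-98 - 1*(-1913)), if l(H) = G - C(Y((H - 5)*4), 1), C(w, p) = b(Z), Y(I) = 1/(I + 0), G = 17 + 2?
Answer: -1797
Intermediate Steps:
G = 19
Y(I) = 1/I
C(w, p) = 1
l(H) = 18 (l(H) = 19 - 1*1 = 19 - 1 = 18)
l(-23) - (-98 - 1*(-1913)) = 18 - (-98 - 1*(-1913)) = 18 - (-98 + 1913) = 18 - 1*1815 = 18 - 1815 = -1797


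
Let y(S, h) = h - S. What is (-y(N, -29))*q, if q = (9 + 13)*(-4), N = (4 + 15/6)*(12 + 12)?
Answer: -16280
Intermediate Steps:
N = 156 (N = (4 + 15*(1/6))*24 = (4 + 5/2)*24 = (13/2)*24 = 156)
q = -88 (q = 22*(-4) = -88)
(-y(N, -29))*q = -(-29 - 1*156)*(-88) = -(-29 - 156)*(-88) = -1*(-185)*(-88) = 185*(-88) = -16280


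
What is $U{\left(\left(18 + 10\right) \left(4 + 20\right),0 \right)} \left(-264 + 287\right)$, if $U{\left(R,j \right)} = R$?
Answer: $15456$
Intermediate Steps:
$U{\left(\left(18 + 10\right) \left(4 + 20\right),0 \right)} \left(-264 + 287\right) = \left(18 + 10\right) \left(4 + 20\right) \left(-264 + 287\right) = 28 \cdot 24 \cdot 23 = 672 \cdot 23 = 15456$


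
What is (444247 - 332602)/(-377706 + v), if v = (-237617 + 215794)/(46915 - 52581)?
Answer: -632580570/2140060373 ≈ -0.29559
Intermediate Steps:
v = 21823/5666 (v = -21823/(-5666) = -21823*(-1/5666) = 21823/5666 ≈ 3.8516)
(444247 - 332602)/(-377706 + v) = (444247 - 332602)/(-377706 + 21823/5666) = 111645/(-2140060373/5666) = 111645*(-5666/2140060373) = -632580570/2140060373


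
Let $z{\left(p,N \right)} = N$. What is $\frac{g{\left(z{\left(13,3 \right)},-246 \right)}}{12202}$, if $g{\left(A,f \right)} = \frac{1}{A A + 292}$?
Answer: $\frac{1}{3672802} \approx 2.7227 \cdot 10^{-7}$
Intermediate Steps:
$g{\left(A,f \right)} = \frac{1}{292 + A^{2}}$ ($g{\left(A,f \right)} = \frac{1}{A^{2} + 292} = \frac{1}{292 + A^{2}}$)
$\frac{g{\left(z{\left(13,3 \right)},-246 \right)}}{12202} = \frac{1}{\left(292 + 3^{2}\right) 12202} = \frac{1}{292 + 9} \cdot \frac{1}{12202} = \frac{1}{301} \cdot \frac{1}{12202} = \frac{1}{3672802}$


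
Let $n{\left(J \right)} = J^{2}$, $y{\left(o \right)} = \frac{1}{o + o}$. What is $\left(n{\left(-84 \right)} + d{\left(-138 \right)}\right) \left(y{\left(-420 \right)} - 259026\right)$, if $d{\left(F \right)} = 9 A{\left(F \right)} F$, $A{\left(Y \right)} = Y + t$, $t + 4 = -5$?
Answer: $- \frac{196476402423}{4} \approx -4.9119 \cdot 10^{10}$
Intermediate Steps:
$y{\left(o \right)} = \frac{1}{2 o}$
$t = -9$ ($t = -4 - 5 = -9$)
$A{\left(Y \right)} = -9 + Y$ ($A{\left(Y \right)} = Y - 9 = -9 + Y$)
$d{\left(F \right)} = F \left(-81 + 9 F\right)$ ($d{\left(F \right)} = 9 \left(-9 + F\right) F = \left(-81 + 9 F\right) F = F \left(-81 + 9 F\right)$)
$\left(n{\left(-84 \right)} + d{\left(-138 \right)}\right) \left(y{\left(-420 \right)} - 259026\right) = \left(\left(-84\right)^{2} + 9 \left(-138\right) \left(-9 - 138\right)\right) \left(\frac{1}{2 \left(-420\right)} - 259026\right) = \left(7056 + 9 \left(-138\right) \left(-147\right)\right) \left(\frac{1}{2} \left(- \frac{1}{420}\right) - 259026\right) = \left(7056 + 182574\right) \left(- \frac{1}{840} - 259026\right) = 189630 \left(- \frac{217581841}{840}\right) = - \frac{196476402423}{4}$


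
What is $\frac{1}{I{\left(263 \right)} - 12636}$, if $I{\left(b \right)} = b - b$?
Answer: $- \frac{1}{12636} \approx -7.9139 \cdot 10^{-5}$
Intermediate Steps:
$I{\left(b \right)} = 0$
$\frac{1}{I{\left(263 \right)} - 12636} = \frac{1}{0 - 12636} = \frac{1}{-12636} = - \frac{1}{12636}$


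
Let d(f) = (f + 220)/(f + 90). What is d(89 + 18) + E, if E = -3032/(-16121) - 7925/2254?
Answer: -243674959/146088502 ≈ -1.6680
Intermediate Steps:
E = -2467853/741566 (E = -3032*(-1/16121) - 7925*1/2254 = 3032/16121 - 7925/2254 = -2467853/741566 ≈ -3.3279)
d(f) = (220 + f)/(90 + f)
d(89 + 18) + E = (220 + (89 + 18))/(90 + (89 + 18)) - 2467853/741566 = (220 + 107)/(90 + 107) - 2467853/741566 = 327/197 - 2467853/741566 = -243674959/146088502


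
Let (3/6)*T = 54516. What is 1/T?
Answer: 1/109032 ≈ 9.1716e-6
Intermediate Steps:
T = 109032 (T = 2*54516 = 109032)
1/T = 1/109032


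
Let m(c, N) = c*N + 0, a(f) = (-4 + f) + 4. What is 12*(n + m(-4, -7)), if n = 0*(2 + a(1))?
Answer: 336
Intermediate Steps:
a(f) = f
m(c, N) = N*c (m(c, N) = N*c + 0 = N*c)
n = 0 (n = 0*(2 + 1) = 0*3 = 0)
12*(n + m(-4, -7)) = 12*(0 - 7*(-4)) = 12*(0 + 28) = 12*28 = 336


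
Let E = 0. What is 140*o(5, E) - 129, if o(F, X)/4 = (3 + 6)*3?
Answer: 14991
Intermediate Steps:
o(F, X) = 108 (o(F, X) = 4*((3 + 6)*3) = 4*(9*3) = 4*27 = 108)
140*o(5, E) - 129 = 140*108 - 129 = 15120 - 129 = 14991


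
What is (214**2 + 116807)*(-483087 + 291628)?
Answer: -31131807777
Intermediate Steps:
(214**2 + 116807)*(-483087 + 291628) = (45796 + 116807)*(-191459) = 162603*(-191459) = -31131807777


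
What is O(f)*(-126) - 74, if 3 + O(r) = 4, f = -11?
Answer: -200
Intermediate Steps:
O(r) = 1 (O(r) = -3 + 4 = 1)
O(f)*(-126) - 74 = 1*(-126) - 74 = -126 - 74 = -200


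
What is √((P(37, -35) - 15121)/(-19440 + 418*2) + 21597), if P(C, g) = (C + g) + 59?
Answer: 762*√804623/4651 ≈ 146.96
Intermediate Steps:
P(C, g) = 59 + C + g
√((P(37, -35) - 15121)/(-19440 + 418*2) + 21597) = √(((59 + 37 - 35) - 15121)/(-19440 + 418*2) + 21597) = √((61 - 15121)/(-19440 + 836) + 21597) = √(-15060/(-18604) + 21597) = √(-15060*(-1/18604) + 21597) = √(3765/4651 + 21597) = √(100451412/4651) = 762*√804623/4651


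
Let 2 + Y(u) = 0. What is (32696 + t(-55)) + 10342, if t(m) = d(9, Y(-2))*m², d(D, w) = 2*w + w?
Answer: 24888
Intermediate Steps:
Y(u) = -2 (Y(u) = -2 + 0 = -2)
d(D, w) = 3*w
t(m) = -6*m² (t(m) = (3*(-2))*m² = -6*m²)
(32696 + t(-55)) + 10342 = (32696 - 6*(-55)²) + 10342 = (32696 - 6*3025) + 10342 = (32696 - 18150) + 10342 = 14546 + 10342 = 24888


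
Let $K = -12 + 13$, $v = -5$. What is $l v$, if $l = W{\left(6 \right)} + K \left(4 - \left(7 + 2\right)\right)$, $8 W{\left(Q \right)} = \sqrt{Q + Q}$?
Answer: $25 - \frac{5 \sqrt{3}}{4} \approx 22.835$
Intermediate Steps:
$W{\left(Q \right)} = \frac{\sqrt{2} \sqrt{Q}}{8}$ ($W{\left(Q \right)} = \frac{\sqrt{Q + Q}}{8} = \frac{\sqrt{2 Q}}{8} = \frac{\sqrt{2} \sqrt{Q}}{8}$)
$K = 1$
$l = -5 + \frac{\sqrt{3}}{4}$ ($l = \frac{\sqrt{2} \sqrt{6}}{8} + 1 \left(4 - \left(7 + 2\right)\right) = \frac{\sqrt{3}}{4} + 1 \left(4 - 9\right) = \frac{\sqrt{3}}{4} + 1 \left(-5\right) = \frac{\sqrt{3}}{4} - 5 = -5 + \frac{\sqrt{3}}{4} \approx -4.567$)
$l v = \left(-5 + \frac{\sqrt{3}}{4}\right) \left(-5\right) = 25 - \frac{5 \sqrt{3}}{4}$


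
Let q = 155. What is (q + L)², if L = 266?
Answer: 177241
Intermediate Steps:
(q + L)² = (155 + 266)² = 421² = 177241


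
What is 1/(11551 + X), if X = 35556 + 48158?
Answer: 1/95265 ≈ 1.0497e-5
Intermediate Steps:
X = 83714
1/(11551 + X) = 1/(11551 + 83714) = 1/95265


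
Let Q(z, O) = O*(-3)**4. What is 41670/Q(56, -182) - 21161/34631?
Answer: -97501624/28362789 ≈ -3.4377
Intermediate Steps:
Q(z, O) = 81*O (Q(z, O) = O*81 = 81*O)
41670/Q(56, -182) - 21161/34631 = 41670/((81*(-182))) - 21161/34631 = 41670/(-14742) - 21161*1/34631 = 41670*(-1/14742) - 21161/34631 = -2315/819 - 21161/34631 = -97501624/28362789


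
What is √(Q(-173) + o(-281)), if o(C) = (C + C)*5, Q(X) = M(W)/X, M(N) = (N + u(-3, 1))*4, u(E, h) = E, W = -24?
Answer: I*√84081806/173 ≈ 53.004*I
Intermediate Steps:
M(N) = -12 + 4*N (M(N) = (N - 3)*4 = (-3 + N)*4 = -12 + 4*N)
Q(X) = -108/X (Q(X) = (-12 + 4*(-24))/X = (-12 - 96)/X = -108/X)
o(C) = 10*C (o(C) = (2*C)*5 = 10*C)
√(Q(-173) + o(-281)) = √(-108/(-173) + 10*(-281)) = √(-108*(-1/173) - 2810) = √(108/173 - 2810) = √(-486022/173) = I*√84081806/173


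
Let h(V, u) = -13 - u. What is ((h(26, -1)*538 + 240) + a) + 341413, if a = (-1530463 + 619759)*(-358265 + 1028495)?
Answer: -610380806723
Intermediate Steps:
a = -610381141920 (a = -910704*670230 = -610381141920)
((h(26, -1)*538 + 240) + a) + 341413 = (((-13 - 1*(-1))*538 + 240) - 610381141920) + 341413 = (((-13 + 1)*538 + 240) - 610381141920) + 341413 = ((-12*538 + 240) - 610381141920) + 341413 = ((-6456 + 240) - 610381141920) + 341413 = (-6216 - 610381141920) + 341413 = -610381148136 + 341413 = -610380806723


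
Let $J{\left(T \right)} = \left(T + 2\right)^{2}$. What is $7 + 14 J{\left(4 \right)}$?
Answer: $511$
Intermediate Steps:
$J{\left(T \right)} = \left(2 + T\right)^{2}$
$7 + 14 J{\left(4 \right)} = 7 + 14 \left(2 + 4\right)^{2} = 7 + 14 \cdot 6^{2} = 7 + 14 \cdot 36 = 7 + 504 = 511$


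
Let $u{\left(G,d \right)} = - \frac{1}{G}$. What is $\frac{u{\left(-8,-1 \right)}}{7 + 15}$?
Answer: $\frac{1}{176} \approx 0.0056818$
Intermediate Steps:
$\frac{u{\left(-8,-1 \right)}}{7 + 15} = \frac{\left(-1\right) \frac{1}{-8}}{7 + 15} = \frac{\left(-1\right) \left(- \frac{1}{8}\right)}{22} = \frac{1}{22} \cdot \frac{1}{8} = \frac{1}{176}$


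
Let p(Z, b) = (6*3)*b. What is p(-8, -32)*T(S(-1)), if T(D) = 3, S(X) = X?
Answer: -1728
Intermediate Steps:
p(Z, b) = 18*b
p(-8, -32)*T(S(-1)) = (18*(-32))*3 = -576*3 = -1728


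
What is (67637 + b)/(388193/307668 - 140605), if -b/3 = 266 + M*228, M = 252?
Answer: 32467896372/43259270947 ≈ 0.75054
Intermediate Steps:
b = -173166 (b = -3*(266 + 252*228) = -3*(266 + 57456) = -3*57722 = -173166)
(67637 + b)/(388193/307668 - 140605) = (67637 - 173166)/(388193/307668 - 140605) = -105529/(388193*(1/307668) - 140605) = -105529/(388193/307668 - 140605) = -105529/(-43259270947/307668) = -105529*(-307668/43259270947) = 32467896372/43259270947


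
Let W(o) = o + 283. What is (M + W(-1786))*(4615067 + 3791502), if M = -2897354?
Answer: -24369441391633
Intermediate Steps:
W(o) = 283 + o
(M + W(-1786))*(4615067 + 3791502) = (-2897354 + (283 - 1786))*(4615067 + 3791502) = (-2897354 - 1503)*8406569 = -2898857*8406569 = -24369441391633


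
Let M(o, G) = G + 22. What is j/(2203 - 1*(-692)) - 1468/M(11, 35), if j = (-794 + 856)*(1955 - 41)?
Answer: 838072/55005 ≈ 15.236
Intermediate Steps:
M(o, G) = 22 + G
j = 118668 (j = 62*1914 = 118668)
j/(2203 - 1*(-692)) - 1468/M(11, 35) = 118668/(2203 - 1*(-692)) - 1468/(22 + 35) = 118668/(2203 + 692) - 1468/57 = 118668/2895 - 1468*1/57 = 118668*(1/2895) - 1468/57 = 39556/965 - 1468/57 = 838072/55005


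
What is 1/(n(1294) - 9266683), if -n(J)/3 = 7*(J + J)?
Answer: -1/9321031 ≈ -1.0728e-7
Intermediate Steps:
n(J) = -42*J (n(J) = -21*(J + J) = -21*2*J = -42*J)
1/(n(1294) - 9266683) = 1/(-42*1294 - 9266683) = 1/(-54348 - 9266683) = 1/(-9321031) = -1/9321031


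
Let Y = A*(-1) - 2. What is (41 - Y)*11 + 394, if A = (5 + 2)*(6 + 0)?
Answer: 1329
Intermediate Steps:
A = 42 (A = 7*6 = 42)
Y = -44 (Y = 42*(-1) - 2 = -42 - 2 = -44)
(41 - Y)*11 + 394 = (41 - 1*(-44))*11 + 394 = (41 + 44)*11 + 394 = 85*11 + 394 = 935 + 394 = 1329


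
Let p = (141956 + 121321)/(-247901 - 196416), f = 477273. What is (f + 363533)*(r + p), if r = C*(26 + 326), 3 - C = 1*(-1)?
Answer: 525785469617554/444317 ≈ 1.1834e+9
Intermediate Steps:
C = 4 (C = 3 - (-1) = 3 - 1*(-1) = 3 + 1 = 4)
p = -263277/444317 (p = 263277/(-444317) = 263277*(-1/444317) = -263277/444317 ≈ -0.59254)
r = 1408 (r = 4*(26 + 326) = 4*352 = 1408)
(f + 363533)*(r + p) = (477273 + 363533)*(1408 - 263277/444317) = 840806*(625335059/444317) = 525785469617554/444317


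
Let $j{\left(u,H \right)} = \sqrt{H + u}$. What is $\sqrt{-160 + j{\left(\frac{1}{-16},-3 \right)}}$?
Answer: $\frac{\sqrt{-640 + 7 i}}{2} \approx 0.069174 + 12.649 i$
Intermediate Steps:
$\sqrt{-160 + j{\left(\frac{1}{-16},-3 \right)}} = \sqrt{-160 + \sqrt{-3 + \frac{1}{-16}}} = \sqrt{-160 + \sqrt{-3 - \frac{1}{16}}} = \sqrt{-160 + \sqrt{- \frac{49}{16}}} = \sqrt{-160 + \frac{7 i}{4}}$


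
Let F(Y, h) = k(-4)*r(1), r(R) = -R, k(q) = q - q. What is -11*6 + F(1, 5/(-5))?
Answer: -66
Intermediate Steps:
k(q) = 0
F(Y, h) = 0 (F(Y, h) = 0*(-1*1) = 0*(-1) = 0)
-11*6 + F(1, 5/(-5)) = -11*6 + 0 = -66 + 0 = -66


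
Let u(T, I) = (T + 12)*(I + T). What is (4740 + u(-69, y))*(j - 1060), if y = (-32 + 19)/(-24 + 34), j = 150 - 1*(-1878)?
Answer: 42335964/5 ≈ 8.4672e+6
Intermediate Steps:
j = 2028 (j = 150 + 1878 = 2028)
y = -13/10 ≈ -1.3000
u(T, I) = (12 + T)*(I + T)
(4740 + u(-69, y))*(j - 1060) = (4740 + ((-69)**2 + 12*(-13/10) + 12*(-69) - 13/10*(-69)))*(2028 - 1060) = (4740 + (4761 - 78/5 - 828 + 897/10))*968 = (4740 + 40071/10)*968 = (87471/10)*968 = 42335964/5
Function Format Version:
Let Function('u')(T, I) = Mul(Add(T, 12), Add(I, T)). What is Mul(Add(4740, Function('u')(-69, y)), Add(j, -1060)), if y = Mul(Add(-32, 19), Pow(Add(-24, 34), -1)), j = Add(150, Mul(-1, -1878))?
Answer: Rational(42335964, 5) ≈ 8.4672e+6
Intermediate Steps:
j = 2028 (j = Add(150, 1878) = 2028)
y = Rational(-13, 10) (y = Mul(-13, Pow(10, -1)) = Mul(-13, Rational(1, 10)) = Rational(-13, 10) ≈ -1.3000)
Function('u')(T, I) = Mul(Add(12, T), Add(I, T))
Mul(Add(4740, Function('u')(-69, y)), Add(j, -1060)) = Mul(Add(4740, Add(Pow(-69, 2), Mul(12, Rational(-13, 10)), Mul(12, -69), Mul(Rational(-13, 10), -69))), Add(2028, -1060)) = Mul(Add(4740, Add(4761, Rational(-78, 5), -828, Rational(897, 10))), 968) = Mul(Add(4740, Rational(40071, 10)), 968) = Mul(Rational(87471, 10), 968) = Rational(42335964, 5)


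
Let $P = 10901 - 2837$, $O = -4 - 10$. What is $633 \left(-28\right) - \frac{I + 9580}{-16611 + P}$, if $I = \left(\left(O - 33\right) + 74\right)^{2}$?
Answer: $- \frac{151476719}{8547} \approx -17723.0$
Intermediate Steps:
$O = -14$ ($O = -4 - 10 = -14$)
$P = 8064$ ($P = 10901 - 2837 = 8064$)
$I = 729$ ($I = \left(\left(-14 - 33\right) + 74\right)^{2} = \left(-47 + 74\right)^{2} = 27^{2} = 729$)
$633 \left(-28\right) - \frac{I + 9580}{-16611 + P} = 633 \left(-28\right) - \frac{729 + 9580}{-16611 + 8064} = -17724 - \frac{10309}{-8547} = -17724 - 10309 \left(- \frac{1}{8547}\right) = -17724 - - \frac{10309}{8547} = -17724 + \frac{10309}{8547} = - \frac{151476719}{8547}$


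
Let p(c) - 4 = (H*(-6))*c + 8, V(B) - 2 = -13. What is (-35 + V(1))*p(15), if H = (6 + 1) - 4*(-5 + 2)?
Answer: 78108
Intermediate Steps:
V(B) = -11 (V(B) = 2 - 13 = -11)
H = 19 (H = 7 - 4*(-3) = 7 + 12 = 19)
p(c) = 12 - 114*c (p(c) = 4 + ((19*(-6))*c + 8) = 4 + (-114*c + 8) = 4 + (8 - 114*c) = 12 - 114*c)
(-35 + V(1))*p(15) = (-35 - 11)*(12 - 114*15) = -46*(12 - 1710) = -46*(-1698) = 78108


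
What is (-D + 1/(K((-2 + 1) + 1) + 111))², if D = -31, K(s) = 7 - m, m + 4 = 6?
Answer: 12938409/13456 ≈ 961.53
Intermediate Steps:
m = 2 (m = -4 + 6 = 2)
K(s) = 5 (K(s) = 7 - 1*2 = 7 - 2 = 5)
(-D + 1/(K((-2 + 1) + 1) + 111))² = (-1*(-31) + 1/(5 + 111))² = (31 + 1/116)² = (3597/116)² = 12938409/13456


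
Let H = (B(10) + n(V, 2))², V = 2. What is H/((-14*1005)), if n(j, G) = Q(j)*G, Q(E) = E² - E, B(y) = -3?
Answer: -1/14070 ≈ -7.1073e-5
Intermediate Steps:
n(j, G) = G*j*(-1 + j) (n(j, G) = (j*(-1 + j))*G = G*j*(-1 + j))
H = 1 (H = (-3 + 2*2*(-1 + 2))² = (-3 + 2*2*1)² = (-3 + 4)² = 1² = 1)
H/((-14*1005)) = 1/(-14*1005) = 1/(-14070) = 1*(-1/14070) = -1/14070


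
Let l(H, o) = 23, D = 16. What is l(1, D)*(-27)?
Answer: -621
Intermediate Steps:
l(1, D)*(-27) = 23*(-27) = -621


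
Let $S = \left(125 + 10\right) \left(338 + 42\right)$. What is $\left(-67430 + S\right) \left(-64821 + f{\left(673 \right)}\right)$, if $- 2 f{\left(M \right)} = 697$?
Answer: $1051184035$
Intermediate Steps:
$S = 51300$ ($S = 135 \cdot 380 = 51300$)
$f{\left(M \right)} = - \frac{697}{2}$ ($f{\left(M \right)} = \left(- \frac{1}{2}\right) 697 = - \frac{697}{2}$)
$\left(-67430 + S\right) \left(-64821 + f{\left(673 \right)}\right) = \left(-67430 + 51300\right) \left(-64821 - \frac{697}{2}\right) = \left(-16130\right) \left(- \frac{130339}{2}\right) = 1051184035$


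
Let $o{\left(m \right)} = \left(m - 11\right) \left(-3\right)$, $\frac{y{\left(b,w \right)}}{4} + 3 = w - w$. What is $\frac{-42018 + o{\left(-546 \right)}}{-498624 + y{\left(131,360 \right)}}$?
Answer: $\frac{4483}{55404} \approx 0.080915$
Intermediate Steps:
$y{\left(b,w \right)} = -12$ ($y{\left(b,w \right)} = -12 + 4 \left(w - w\right) = -12 + 4 \cdot 0 = -12 + 0 = -12$)
$o{\left(m \right)} = 33 - 3 m$ ($o{\left(m \right)} = \left(-11 + m\right) \left(-3\right) = 33 - 3 m$)
$\frac{-42018 + o{\left(-546 \right)}}{-498624 + y{\left(131,360 \right)}} = \frac{-42018 + \left(33 - -1638\right)}{-498624 - 12} = \frac{-42018 + \left(33 + 1638\right)}{-498636} = \left(-42018 + 1671\right) \left(- \frac{1}{498636}\right) = \left(-40347\right) \left(- \frac{1}{498636}\right) = \frac{4483}{55404}$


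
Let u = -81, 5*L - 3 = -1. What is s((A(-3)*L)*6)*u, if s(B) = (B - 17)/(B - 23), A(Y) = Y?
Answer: -9801/151 ≈ -64.907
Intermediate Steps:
L = ⅖ (L = ⅗ + (⅕)*(-1) = ⅗ - ⅕ = ⅖ ≈ 0.40000)
s(B) = (-17 + B)/(-23 + B)
s((A(-3)*L)*6)*u = ((-17 - 3*⅖*6)/(-23 - 3*⅖*6))*(-81) = ((-17 - 6/5*6)/(-23 - 6/5*6))*(-81) = ((-17 - 36/5)/(-23 - 36/5))*(-81) = (-121/5/(-151/5))*(-81) = -5/151*(-121/5)*(-81) = (121/151)*(-81) = -9801/151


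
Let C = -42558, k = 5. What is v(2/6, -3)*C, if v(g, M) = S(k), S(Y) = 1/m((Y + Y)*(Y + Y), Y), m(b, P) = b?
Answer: -21279/50 ≈ -425.58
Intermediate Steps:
S(Y) = 1/(4*Y**2) (S(Y) = 1/((Y + Y)*(Y + Y)) = 1/((2*Y)*(2*Y)) = 1/(4*Y**2))
v(g, M) = 1/100 (v(g, M) = (1/4)/5**2 = (1/4)*(1/25) = 1/100)
v(2/6, -3)*C = (1/100)*(-42558) = -21279/50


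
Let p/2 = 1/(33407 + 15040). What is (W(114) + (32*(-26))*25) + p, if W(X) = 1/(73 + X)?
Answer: -188439402379/9059589 ≈ -20800.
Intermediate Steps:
p = 2/48447 (p = 2/(33407 + 15040) = 2/48447 ≈ 4.1282e-5)
(W(114) + (32*(-26))*25) + p = (1/(73 + 114) + (32*(-26))*25) + 2/48447 = (1/187 - 832*25) + 2/48447 = (1/187 - 20800) + 2/48447 = -3889599/187 + 2/48447 = -188439402379/9059589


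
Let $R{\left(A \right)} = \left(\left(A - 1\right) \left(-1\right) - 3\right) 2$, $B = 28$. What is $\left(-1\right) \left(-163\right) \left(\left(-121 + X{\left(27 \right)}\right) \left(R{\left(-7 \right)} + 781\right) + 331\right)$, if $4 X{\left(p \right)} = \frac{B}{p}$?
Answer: $- \frac{418864849}{27} \approx -1.5514 \cdot 10^{7}$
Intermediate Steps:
$R{\left(A \right)} = -4 - 2 A$ ($R{\left(A \right)} = \left(\left(-1 + A\right) \left(-1\right) - 3\right) 2 = \left(\left(1 - A\right) - 3\right) 2 = \left(-2 - A\right) 2 = -4 - 2 A$)
$X{\left(p \right)} = \frac{7}{p}$ ($X{\left(p \right)} = \frac{28 \frac{1}{p}}{4} = \frac{7}{p}$)
$\left(-1\right) \left(-163\right) \left(\left(-121 + X{\left(27 \right)}\right) \left(R{\left(-7 \right)} + 781\right) + 331\right) = \left(-1\right) \left(-163\right) \left(\left(-121 + \frac{7}{27}\right) \left(\left(-4 - -14\right) + 781\right) + 331\right) = 163 \left(\left(-121 + 7 \cdot \frac{1}{27}\right) \left(\left(-4 + 14\right) + 781\right) + 331\right) = 163 \left(\left(-121 + \frac{7}{27}\right) \left(10 + 781\right) + 331\right) = 163 \left(\left(- \frac{3260}{27}\right) 791 + 331\right) = 163 \left(- \frac{2578660}{27} + 331\right) = 163 \left(- \frac{2569723}{27}\right) = - \frac{418864849}{27}$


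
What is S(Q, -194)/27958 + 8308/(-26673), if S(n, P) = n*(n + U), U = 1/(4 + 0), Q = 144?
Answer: 160888246/372861867 ≈ 0.43150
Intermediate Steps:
U = ¼ (U = 1/4 = ¼ ≈ 0.25000)
S(n, P) = n*(¼ + n) (S(n, P) = n*(n + ¼) = n*(¼ + n))
S(Q, -194)/27958 + 8308/(-26673) = (144*(¼ + 144))/27958 + 8308/(-26673) = (144*(577/4))*(1/27958) + 8308*(-1/26673) = 20772*(1/27958) - 8308/26673 = 10386/13979 - 8308/26673 = 160888246/372861867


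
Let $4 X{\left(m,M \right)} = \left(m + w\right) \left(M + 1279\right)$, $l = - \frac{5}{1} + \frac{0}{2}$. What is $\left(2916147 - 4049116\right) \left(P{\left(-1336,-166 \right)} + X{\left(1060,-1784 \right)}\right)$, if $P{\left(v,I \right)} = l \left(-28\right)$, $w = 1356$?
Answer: $345419588720$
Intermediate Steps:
$l = -5$ ($l = \left(-5\right) 1 + 0 \cdot \frac{1}{2} = -5 + 0 = -5$)
$P{\left(v,I \right)} = 140$ ($P{\left(v,I \right)} = \left(-5\right) \left(-28\right) = 140$)
$X{\left(m,M \right)} = \frac{\left(1279 + M\right) \left(1356 + m\right)}{4}$ ($X{\left(m,M \right)} = \frac{\left(m + 1356\right) \left(M + 1279\right)}{4} = \frac{\left(1356 + m\right) \left(1279 + M\right)}{4} = \frac{\left(1279 + M\right) \left(1356 + m\right)}{4}$)
$\left(2916147 - 4049116\right) \left(P{\left(-1336,-166 \right)} + X{\left(1060,-1784 \right)}\right) = \left(2916147 - 4049116\right) \left(140 + \left(433581 + 339 \left(-1784\right) + \frac{1279}{4} \cdot 1060 + \frac{1}{4} \left(-1784\right) 1060\right)\right) = - 1132969 \left(140 + \left(433581 - 604776 + 338935 - 472760\right)\right) = - 1132969 \left(140 - 305020\right) = \left(-1132969\right) \left(-304880\right) = 345419588720$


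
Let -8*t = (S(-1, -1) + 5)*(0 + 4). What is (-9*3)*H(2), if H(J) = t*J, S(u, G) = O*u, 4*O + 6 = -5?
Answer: 837/4 ≈ 209.25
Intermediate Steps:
O = -11/4 (O = -3/2 + (¼)*(-5) = -3/2 - 5/4 = -11/4 ≈ -2.7500)
S(u, G) = -11*u/4
t = -31/8 (t = -(-11/4*(-1) + 5)*(0 + 4)/8 = -(11/4 + 5)*4/8 = -31*4/32 = -⅛*31 = -31/8 ≈ -3.8750)
H(J) = -31*J/8
(-9*3)*H(2) = (-9*3)*(-31/8*2) = -27*(-31/4) = 837/4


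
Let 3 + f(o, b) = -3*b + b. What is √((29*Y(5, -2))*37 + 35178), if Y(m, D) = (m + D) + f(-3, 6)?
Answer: 3*√2478 ≈ 149.34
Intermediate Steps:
f(o, b) = -3 - 2*b (f(o, b) = -3 + (-3*b + b) = -3 - 2*b)
Y(m, D) = -15 + D + m (Y(m, D) = (m + D) + (-3 - 2*6) = (D + m) + (-3 - 12) = (D + m) - 15 = -15 + D + m)
√((29*Y(5, -2))*37 + 35178) = √((29*(-15 - 2 + 5))*37 + 35178) = √((29*(-12))*37 + 35178) = √(-348*37 + 35178) = √(-12876 + 35178) = √22302 = 3*√2478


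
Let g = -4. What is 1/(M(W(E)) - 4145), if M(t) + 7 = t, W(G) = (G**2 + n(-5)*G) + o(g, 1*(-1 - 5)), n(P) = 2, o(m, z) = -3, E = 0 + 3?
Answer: -1/4140 ≈ -0.00024155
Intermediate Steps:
E = 3
W(G) = -3 + G**2 + 2*G (W(G) = (G**2 + 2*G) - 3 = -3 + G**2 + 2*G)
M(t) = -7 + t
1/(M(W(E)) - 4145) = 1/((-7 + (-3 + 3**2 + 2*3)) - 4145) = 1/((-7 + (-3 + 9 + 6)) - 4145) = 1/((-7 + 12) - 4145) = 1/(5 - 4145) = 1/(-4140) = -1/4140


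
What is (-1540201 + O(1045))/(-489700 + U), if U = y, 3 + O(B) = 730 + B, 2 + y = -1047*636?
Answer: 1538429/1155594 ≈ 1.3313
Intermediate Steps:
y = -665894 (y = -2 - 1047*636 = -2 - 665892 = -665894)
O(B) = 727 + B (O(B) = -3 + (730 + B) = 727 + B)
U = -665894
(-1540201 + O(1045))/(-489700 + U) = (-1540201 + (727 + 1045))/(-489700 - 665894) = (-1540201 + 1772)/(-1155594) = -1538429*(-1/1155594) = 1538429/1155594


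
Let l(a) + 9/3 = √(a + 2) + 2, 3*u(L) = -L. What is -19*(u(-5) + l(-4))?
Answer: -38/3 - 19*I*√2 ≈ -12.667 - 26.87*I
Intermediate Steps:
u(L) = -L/3 (u(L) = (-L)/3 = -L/3)
l(a) = -1 + √(2 + a) (l(a) = -3 + (√(a + 2) + 2) = -3 + (√(2 + a) + 2) = -3 + (2 + √(2 + a)) = -1 + √(2 + a))
-19*(u(-5) + l(-4)) = -19*(-⅓*(-5) + (-1 + √(2 - 4))) = -19*(5/3 + (-1 + √(-2))) = -19*(5/3 + (-1 + I*√2)) = -19*(⅔ + I*√2) = -38/3 - 19*I*√2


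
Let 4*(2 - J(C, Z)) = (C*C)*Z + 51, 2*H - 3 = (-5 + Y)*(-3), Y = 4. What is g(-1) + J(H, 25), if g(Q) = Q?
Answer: -68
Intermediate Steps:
H = 3 (H = 3/2 + ((-5 + 4)*(-3))/2 = 3/2 + (-1*(-3))/2 = 3/2 + (½)*3 = 3/2 + 3/2 = 3)
J(C, Z) = -43/4 - Z*C²/4 (J(C, Z) = 2 - ((C*C)*Z + 51)/4 = 2 - (C²*Z + 51)/4 = 2 - (Z*C² + 51)/4 = 2 - (51 + Z*C²)/4 = 2 + (-51/4 - Z*C²/4) = -43/4 - Z*C²/4)
g(-1) + J(H, 25) = -1 + (-43/4 - ¼*25*3²) = -1 + (-43/4 - ¼*25*9) = -1 + (-43/4 - 225/4) = -1 - 67 = -68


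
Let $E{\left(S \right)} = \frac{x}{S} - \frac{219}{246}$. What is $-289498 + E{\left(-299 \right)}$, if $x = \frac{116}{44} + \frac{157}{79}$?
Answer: $- \frac{6168104793855}{21306142} \approx -2.895 \cdot 10^{5}$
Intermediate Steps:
$x = \frac{4018}{869}$ ($x = 116 \cdot \frac{1}{44} + 157 \cdot \frac{1}{79} = \frac{29}{11} + \frac{157}{79} = \frac{4018}{869} \approx 4.6237$)
$E{\left(S \right)} = - \frac{73}{82} + \frac{4018}{869 S}$ ($E{\left(S \right)} = \frac{4018}{869 S} - \frac{219}{246} = \frac{4018}{869 S} - \frac{73}{82} = - \frac{73}{82} + \frac{4018}{869 S}$)
$-289498 + E{\left(-299 \right)} = -289498 + \frac{329476 - -18967663}{71258 \left(-299\right)} = -289498 + \frac{1}{71258} \left(- \frac{1}{299}\right) \left(329476 + 18967663\right) = -289498 + \frac{1}{71258} \left(- \frac{1}{299}\right) 19297139 = -289498 - \frac{19297139}{21306142} = - \frac{6168104793855}{21306142}$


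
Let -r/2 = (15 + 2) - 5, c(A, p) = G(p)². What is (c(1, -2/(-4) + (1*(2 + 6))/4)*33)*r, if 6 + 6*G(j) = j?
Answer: -539/2 ≈ -269.50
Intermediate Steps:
G(j) = -1 + j/6
c(A, p) = (-1 + p/6)²
r = -24 (r = -2*((15 + 2) - 5) = -2*(17 - 5) = -2*12 = -24)
(c(1, -2/(-4) + (1*(2 + 6))/4)*33)*r = (((-6 + (-2/(-4) + (1*(2 + 6))/4))²/36)*33)*(-24) = (((-6 + (-2*(-¼) + (1*8)*(¼)))²/36)*33)*(-24) = (((-6 + (½ + 8*(¼)))²/36)*33)*(-24) = (((-6 + (½ + 2))²/36)*33)*(-24) = (((-6 + 5/2)²/36)*33)*(-24) = (((-7/2)²/36)*33)*(-24) = (((1/36)*(49/4))*33)*(-24) = ((49/144)*33)*(-24) = (539/48)*(-24) = -539/2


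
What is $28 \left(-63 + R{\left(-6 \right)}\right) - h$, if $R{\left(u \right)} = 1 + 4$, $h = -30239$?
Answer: $28615$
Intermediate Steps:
$R{\left(u \right)} = 5$
$28 \left(-63 + R{\left(-6 \right)}\right) - h = 28 \left(-63 + 5\right) - -30239 = 28 \left(-58\right) + 30239 = -1624 + 30239 = 28615$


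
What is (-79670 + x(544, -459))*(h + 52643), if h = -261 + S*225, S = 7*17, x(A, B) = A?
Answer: -6263376782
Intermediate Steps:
S = 119
h = 26514 (h = -261 + 119*225 = -261 + 26775 = 26514)
(-79670 + x(544, -459))*(h + 52643) = (-79670 + 544)*(26514 + 52643) = -79126*79157 = -6263376782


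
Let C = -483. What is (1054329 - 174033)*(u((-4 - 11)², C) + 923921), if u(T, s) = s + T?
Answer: 813096844248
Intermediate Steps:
u(T, s) = T + s
(1054329 - 174033)*(u((-4 - 11)², C) + 923921) = (1054329 - 174033)*(((-4 - 11)² - 483) + 923921) = 880296*(((-15)² - 483) + 923921) = 880296*((225 - 483) + 923921) = 880296*(-258 + 923921) = 880296*923663 = 813096844248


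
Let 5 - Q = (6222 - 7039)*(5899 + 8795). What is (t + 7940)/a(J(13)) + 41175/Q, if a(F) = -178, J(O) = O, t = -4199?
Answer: -44903387073/2136890534 ≈ -21.013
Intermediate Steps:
Q = 12005003 (Q = 5 - (6222 - 7039)*(5899 + 8795) = 5 - (-817)*14694 = 5 - 1*(-12004998) = 5 + 12004998 = 12005003)
(t + 7940)/a(J(13)) + 41175/Q = (-4199 + 7940)/(-178) + 41175/12005003 = 3741*(-1/178) + 41175*(1/12005003) = -3741/178 + 41175/12005003 = -44903387073/2136890534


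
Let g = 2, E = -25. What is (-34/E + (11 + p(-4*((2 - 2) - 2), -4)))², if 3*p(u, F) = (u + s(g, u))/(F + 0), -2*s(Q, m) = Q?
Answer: 12482089/90000 ≈ 138.69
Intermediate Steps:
s(Q, m) = -Q/2
p(u, F) = (-1 + u)/(3*F) (p(u, F) = ((u - ½*2)/(F + 0))/3 = ((u - 1)/F)/3 = ((-1 + u)/F)/3 = (-1 + u)/(3*F))
(-34/E + (11 + p(-4*((2 - 2) - 2), -4)))² = (-34/(-25) + (11 + (⅓)*(-1 - 4*((2 - 2) - 2))/(-4)))² = (-34*(-1/25) + (11 + (⅓)*(-¼)*(-1 - 4*(0 - 2))))² = (34/25 + (11 + (⅓)*(-¼)*(-1 - 4*(-2))))² = (34/25 + (11 + (⅓)*(-¼)*(-1 + 8)))² = (34/25 + (11 + (⅓)*(-¼)*7))² = (34/25 + (11 - 7/12))² = (34/25 + 125/12)² = (3533/300)² = 12482089/90000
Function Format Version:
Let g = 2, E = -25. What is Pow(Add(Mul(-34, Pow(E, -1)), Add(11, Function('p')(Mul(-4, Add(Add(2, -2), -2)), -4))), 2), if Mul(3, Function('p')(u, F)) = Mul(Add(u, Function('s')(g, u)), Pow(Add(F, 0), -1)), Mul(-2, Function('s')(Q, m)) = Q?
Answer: Rational(12482089, 90000) ≈ 138.69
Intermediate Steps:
Function('s')(Q, m) = Mul(Rational(-1, 2), Q)
Function('p')(u, F) = Mul(Rational(1, 3), Pow(F, -1), Add(-1, u)) (Function('p')(u, F) = Mul(Rational(1, 3), Mul(Add(u, Mul(Rational(-1, 2), 2)), Pow(Add(F, 0), -1))) = Mul(Rational(1, 3), Mul(Add(u, -1), Pow(F, -1))) = Mul(Rational(1, 3), Mul(Add(-1, u), Pow(F, -1))) = Mul(Rational(1, 3), Mul(Pow(F, -1), Add(-1, u))) = Mul(Rational(1, 3), Pow(F, -1), Add(-1, u)))
Pow(Add(Mul(-34, Pow(E, -1)), Add(11, Function('p')(Mul(-4, Add(Add(2, -2), -2)), -4))), 2) = Pow(Add(Mul(-34, Pow(-25, -1)), Add(11, Mul(Rational(1, 3), Pow(-4, -1), Add(-1, Mul(-4, Add(Add(2, -2), -2)))))), 2) = Pow(Add(Mul(-34, Rational(-1, 25)), Add(11, Mul(Rational(1, 3), Rational(-1, 4), Add(-1, Mul(-4, Add(0, -2)))))), 2) = Pow(Add(Rational(34, 25), Add(11, Mul(Rational(1, 3), Rational(-1, 4), Add(-1, Mul(-4, -2))))), 2) = Pow(Add(Rational(34, 25), Add(11, Mul(Rational(1, 3), Rational(-1, 4), Add(-1, 8)))), 2) = Pow(Add(Rational(34, 25), Add(11, Mul(Rational(1, 3), Rational(-1, 4), 7))), 2) = Pow(Add(Rational(34, 25), Add(11, Rational(-7, 12))), 2) = Pow(Add(Rational(34, 25), Rational(125, 12)), 2) = Pow(Rational(3533, 300), 2) = Rational(12482089, 90000)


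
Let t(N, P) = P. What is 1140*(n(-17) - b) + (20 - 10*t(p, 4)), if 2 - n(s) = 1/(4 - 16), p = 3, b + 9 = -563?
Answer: 654435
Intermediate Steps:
b = -572 (b = -9 - 563 = -572)
n(s) = 25/12 (n(s) = 2 - 1/(4 - 16) = 2 - 1/(-12) = 2 - 1*(-1/12) = 2 + 1/12 = 25/12)
1140*(n(-17) - b) + (20 - 10*t(p, 4)) = 1140*(25/12 - 1*(-572)) + (20 - 10*4) = 1140*(25/12 + 572) + (20 - 40) = 1140*(6889/12) - 20 = 654455 - 20 = 654435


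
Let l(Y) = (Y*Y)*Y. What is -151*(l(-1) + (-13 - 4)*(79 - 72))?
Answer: 18120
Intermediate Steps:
l(Y) = Y³ (l(Y) = Y²*Y = Y³)
-151*(l(-1) + (-13 - 4)*(79 - 72)) = -151*((-1)³ + (-13 - 4)*(79 - 72)) = -151*(-1 - 17*7) = -151*(-1 - 119) = -151*(-120) = 18120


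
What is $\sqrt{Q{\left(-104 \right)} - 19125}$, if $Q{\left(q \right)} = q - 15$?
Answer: $2 i \sqrt{4811} \approx 138.72 i$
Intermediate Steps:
$Q{\left(q \right)} = -15 + q$
$\sqrt{Q{\left(-104 \right)} - 19125} = \sqrt{\left(-15 - 104\right) - 19125} = \sqrt{-119 - 19125} = \sqrt{-19244} = 2 i \sqrt{4811}$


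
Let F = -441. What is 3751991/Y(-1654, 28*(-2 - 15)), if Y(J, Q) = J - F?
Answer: -3751991/1213 ≈ -3093.1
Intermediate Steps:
Y(J, Q) = 441 + J (Y(J, Q) = J - 1*(-441) = J + 441 = 441 + J)
3751991/Y(-1654, 28*(-2 - 15)) = 3751991/(441 - 1654) = 3751991/(-1213) = 3751991*(-1/1213) = -3751991/1213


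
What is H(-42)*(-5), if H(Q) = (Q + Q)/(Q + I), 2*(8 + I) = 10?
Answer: -28/3 ≈ -9.3333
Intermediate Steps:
I = -3 (I = -8 + (½)*10 = -8 + 5 = -3)
H(Q) = 2*Q/(-3 + Q) (H(Q) = (Q + Q)/(Q - 3) = (2*Q)/(-3 + Q) = 2*Q/(-3 + Q))
H(-42)*(-5) = (2*(-42)/(-3 - 42))*(-5) = (2*(-42)/(-45))*(-5) = (2*(-42)*(-1/45))*(-5) = (28/15)*(-5) = -28/3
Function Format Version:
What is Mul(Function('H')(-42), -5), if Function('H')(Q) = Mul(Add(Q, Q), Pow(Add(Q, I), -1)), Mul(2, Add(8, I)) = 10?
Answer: Rational(-28, 3) ≈ -9.3333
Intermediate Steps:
I = -3 (I = Add(-8, Mul(Rational(1, 2), 10)) = Add(-8, 5) = -3)
Function('H')(Q) = Mul(2, Q, Pow(Add(-3, Q), -1)) (Function('H')(Q) = Mul(Add(Q, Q), Pow(Add(Q, -3), -1)) = Mul(Mul(2, Q), Pow(Add(-3, Q), -1)) = Mul(2, Q, Pow(Add(-3, Q), -1)))
Mul(Function('H')(-42), -5) = Mul(Mul(2, -42, Pow(Add(-3, -42), -1)), -5) = Mul(Mul(2, -42, Pow(-45, -1)), -5) = Mul(Mul(2, -42, Rational(-1, 45)), -5) = Mul(Rational(28, 15), -5) = Rational(-28, 3)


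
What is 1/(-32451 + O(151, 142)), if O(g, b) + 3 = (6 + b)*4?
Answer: -1/31862 ≈ -3.1385e-5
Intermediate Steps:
O(g, b) = 21 + 4*b (O(g, b) = -3 + (6 + b)*4 = -3 + (24 + 4*b) = 21 + 4*b)
1/(-32451 + O(151, 142)) = 1/(-32451 + (21 + 4*142)) = 1/(-32451 + (21 + 568)) = 1/(-32451 + 589) = 1/(-31862) = -1/31862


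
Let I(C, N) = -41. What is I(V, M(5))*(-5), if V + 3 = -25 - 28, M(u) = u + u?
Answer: 205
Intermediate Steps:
M(u) = 2*u
V = -56 (V = -3 + (-25 - 28) = -3 - 53 = -56)
I(V, M(5))*(-5) = -41*(-5) = 205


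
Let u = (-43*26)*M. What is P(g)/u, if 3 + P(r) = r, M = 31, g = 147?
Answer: -72/17329 ≈ -0.0041549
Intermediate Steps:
P(r) = -3 + r
u = -34658 (u = -43*26*31 = -1118*31 = -34658)
P(g)/u = (-3 + 147)/(-34658) = 144*(-1/34658) = -72/17329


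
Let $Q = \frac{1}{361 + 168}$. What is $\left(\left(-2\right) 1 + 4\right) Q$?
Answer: $\frac{2}{529} \approx 0.0037807$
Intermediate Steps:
$Q = \frac{1}{529} \approx 0.0018904$
$\left(\left(-2\right) 1 + 4\right) Q = \left(\left(-2\right) 1 + 4\right) \frac{1}{529} = \left(-2 + 4\right) \frac{1}{529} = 2 \cdot \frac{1}{529} = \frac{2}{529}$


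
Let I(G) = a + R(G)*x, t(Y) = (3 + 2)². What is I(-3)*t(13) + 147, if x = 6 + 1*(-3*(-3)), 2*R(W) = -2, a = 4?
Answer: -128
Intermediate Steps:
R(W) = -1 (R(W) = (½)*(-2) = -1)
x = 15 (x = 6 + 1*9 = 6 + 9 = 15)
t(Y) = 25 (t(Y) = 5² = 25)
I(G) = -11 (I(G) = 4 - 1*15 = 4 - 15 = -11)
I(-3)*t(13) + 147 = -11*25 + 147 = -275 + 147 = -128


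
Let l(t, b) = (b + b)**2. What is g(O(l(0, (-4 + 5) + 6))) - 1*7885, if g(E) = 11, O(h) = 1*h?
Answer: -7874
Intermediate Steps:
l(t, b) = 4*b**2 (l(t, b) = (2*b)**2 = 4*b**2)
O(h) = h
g(O(l(0, (-4 + 5) + 6))) - 1*7885 = 11 - 1*7885 = 11 - 7885 = -7874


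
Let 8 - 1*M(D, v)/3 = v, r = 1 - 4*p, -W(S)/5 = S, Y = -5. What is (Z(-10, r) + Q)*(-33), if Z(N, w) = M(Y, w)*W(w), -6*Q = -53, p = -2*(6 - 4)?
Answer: -152053/2 ≈ -76027.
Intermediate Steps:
W(S) = -5*S
p = -4 (p = -2*2 = -4)
r = 17 (r = 1 - 4*(-4) = 1 + 16 = 17)
Q = 53/6 (Q = -⅙*(-53) = 53/6 ≈ 8.8333)
M(D, v) = 24 - 3*v
Z(N, w) = -5*w*(24 - 3*w) (Z(N, w) = (24 - 3*w)*(-5*w) = -5*w*(24 - 3*w))
(Z(-10, r) + Q)*(-33) = (15*17*(-8 + 17) + 53/6)*(-33) = (15*17*9 + 53/6)*(-33) = (2295 + 53/6)*(-33) = (13823/6)*(-33) = -152053/2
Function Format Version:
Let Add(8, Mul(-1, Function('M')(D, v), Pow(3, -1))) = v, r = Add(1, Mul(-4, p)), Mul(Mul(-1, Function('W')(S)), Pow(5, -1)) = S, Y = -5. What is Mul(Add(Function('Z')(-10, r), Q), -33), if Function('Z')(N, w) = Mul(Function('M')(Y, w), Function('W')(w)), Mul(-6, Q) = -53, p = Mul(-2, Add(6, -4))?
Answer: Rational(-152053, 2) ≈ -76027.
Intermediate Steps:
Function('W')(S) = Mul(-5, S)
p = -4 (p = Mul(-2, 2) = -4)
r = 17 (r = Add(1, Mul(-4, -4)) = Add(1, 16) = 17)
Q = Rational(53, 6) (Q = Mul(Rational(-1, 6), -53) = Rational(53, 6) ≈ 8.8333)
Function('M')(D, v) = Add(24, Mul(-3, v))
Function('Z')(N, w) = Mul(-5, w, Add(24, Mul(-3, w))) (Function('Z')(N, w) = Mul(Add(24, Mul(-3, w)), Mul(-5, w)) = Mul(-5, w, Add(24, Mul(-3, w))))
Mul(Add(Function('Z')(-10, r), Q), -33) = Mul(Add(Mul(15, 17, Add(-8, 17)), Rational(53, 6)), -33) = Mul(Add(Mul(15, 17, 9), Rational(53, 6)), -33) = Mul(Add(2295, Rational(53, 6)), -33) = Mul(Rational(13823, 6), -33) = Rational(-152053, 2)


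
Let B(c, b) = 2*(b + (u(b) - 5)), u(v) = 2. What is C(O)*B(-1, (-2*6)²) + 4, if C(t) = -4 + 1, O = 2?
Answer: -842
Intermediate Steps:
C(t) = -3
B(c, b) = -6 + 2*b (B(c, b) = 2*(b + (2 - 5)) = 2*(b - 3) = 2*(-3 + b) = -6 + 2*b)
C(O)*B(-1, (-2*6)²) + 4 = -3*(-6 + 2*(-2*6)²) + 4 = -3*(-6 + 2*(-12)²) + 4 = -3*(-6 + 2*144) + 4 = -3*(-6 + 288) + 4 = -3*282 + 4 = -846 + 4 = -842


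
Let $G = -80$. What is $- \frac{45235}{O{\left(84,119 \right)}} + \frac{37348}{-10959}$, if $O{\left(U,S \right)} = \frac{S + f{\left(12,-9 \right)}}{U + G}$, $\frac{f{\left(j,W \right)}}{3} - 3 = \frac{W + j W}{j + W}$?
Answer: $- \frac{1983332288}{120549} \approx -16453.0$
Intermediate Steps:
$f{\left(j,W \right)} = 9 + \frac{3 \left(W + W j\right)}{W + j}$ ($f{\left(j,W \right)} = 9 + 3 \frac{W + j W}{j + W} = 9 + 3 \frac{W + W j}{W + j} = 9 + \frac{3 \left(W + W j\right)}{W + j}$)
$O{\left(U,S \right)} = \frac{-108 + S}{-80 + U}$ ($O{\left(U,S \right)} = \frac{S + \frac{3 \left(3 \cdot 12 + 4 \left(-9\right) - 108\right)}{-9 + 12}}{U - 80} = \frac{S + \frac{3 \left(36 - 36 - 108\right)}{3}}{-80 + U} = \frac{S + 3 \cdot \frac{1}{3} \left(-108\right)}{-80 + U} = \frac{S - 108}{-80 + U} = \frac{-108 + S}{-80 + U}$)
$- \frac{45235}{O{\left(84,119 \right)}} + \frac{37348}{-10959} = - \frac{45235}{\frac{1}{-80 + 84} \left(-108 + 119\right)} + \frac{37348}{-10959} = - \frac{45235}{\frac{1}{4} \cdot 11} + 37348 \left(- \frac{1}{10959}\right) = - \frac{45235}{\frac{1}{4} \cdot 11} - \frac{37348}{10959} = - \frac{45235}{\frac{11}{4}} - \frac{37348}{10959} = \left(-45235\right) \frac{4}{11} - \frac{37348}{10959} = - \frac{180940}{11} - \frac{37348}{10959} = - \frac{1983332288}{120549}$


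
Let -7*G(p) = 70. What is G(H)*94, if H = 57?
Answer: -940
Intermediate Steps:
G(p) = -10 (G(p) = -⅐*70 = -10)
G(H)*94 = -10*94 = -940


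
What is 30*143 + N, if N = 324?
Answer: 4614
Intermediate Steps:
30*143 + N = 30*143 + 324 = 4290 + 324 = 4614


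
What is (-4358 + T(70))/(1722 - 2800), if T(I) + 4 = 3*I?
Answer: 2076/539 ≈ 3.8516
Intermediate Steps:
T(I) = -4 + 3*I
(-4358 + T(70))/(1722 - 2800) = (-4358 + (-4 + 3*70))/(1722 - 2800) = (-4358 + (-4 + 210))/(-1078) = (-4358 + 206)*(-1/1078) = -4152*(-1/1078) = 2076/539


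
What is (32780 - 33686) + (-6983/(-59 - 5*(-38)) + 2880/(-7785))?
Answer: -21749121/22663 ≈ -959.67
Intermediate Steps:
(32780 - 33686) + (-6983/(-59 - 5*(-38)) + 2880/(-7785)) = -906 + (-6983/(-59 + 190) + 2880*(-1/7785)) = -906 + (-6983/131 - 64/173) = -906 - 1216443/22663 = -21749121/22663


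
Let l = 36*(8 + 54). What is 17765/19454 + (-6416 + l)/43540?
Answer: 173023141/211756790 ≈ 0.81708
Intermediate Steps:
l = 2232 (l = 36*62 = 2232)
17765/19454 + (-6416 + l)/43540 = 17765/19454 + (-6416 + 2232)/43540 = 17765*(1/19454) - 4184*1/43540 = 17765/19454 - 1046/10885 = 173023141/211756790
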